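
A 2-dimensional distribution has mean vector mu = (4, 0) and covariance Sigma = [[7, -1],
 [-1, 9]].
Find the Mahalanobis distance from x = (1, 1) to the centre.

Step 1 — centre the observation: (x - mu) = (-3, 1).

Step 2 — invert Sigma. det(Sigma) = 7·9 - (-1)² = 62.
  Sigma^{-1} = (1/det) · [[d, -b], [-b, a]] = [[0.1452, 0.0161],
 [0.0161, 0.1129]].

Step 3 — form the quadratic (x - mu)^T · Sigma^{-1} · (x - mu):
  Sigma^{-1} · (x - mu) = (-0.4194, 0.0645).
  (x - mu)^T · [Sigma^{-1} · (x - mu)] = (-3)·(-0.4194) + (1)·(0.0645) = 1.3226.

Step 4 — take square root: d = √(1.3226) ≈ 1.15.

d(x, mu) = √(1.3226) ≈ 1.15


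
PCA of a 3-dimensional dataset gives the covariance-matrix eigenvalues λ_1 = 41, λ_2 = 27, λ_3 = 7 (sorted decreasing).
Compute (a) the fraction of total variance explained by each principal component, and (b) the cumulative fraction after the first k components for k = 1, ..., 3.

Step 1 — total variance = trace(Sigma) = Σ λ_i = 41 + 27 + 7 = 75.

Step 2 — fraction explained by component i = λ_i / Σ λ:
  PC1: 41/75 = 0.5467
  PC2: 27/75 = 0.36
  PC3: 7/75 = 0.0933

Step 3 — cumulative fraction after k components = (λ_1 + ... + λ_k) / Σ λ:
  k = 1: 41/75 = 0.5467
  k = 2: (41 + 27)/75 = 68/75 = 0.9067
  k = 3: (41 + 27 + 7)/75 = 75/75 = 1

Summary (fraction, with percent):

explained: PC1 0.5467 (54.67%), PC2 0.36 (36%), PC3 0.0933 (9.33%);  cumulative: 0.5467, 0.9067, 1


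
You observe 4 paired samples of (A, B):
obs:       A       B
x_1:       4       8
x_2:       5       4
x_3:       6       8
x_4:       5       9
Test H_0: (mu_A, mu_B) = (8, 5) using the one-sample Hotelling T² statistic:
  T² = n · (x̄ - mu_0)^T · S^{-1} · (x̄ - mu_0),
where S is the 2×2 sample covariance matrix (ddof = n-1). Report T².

Step 1 — sample mean vector:
  mean(A) = (4 + 5 + 6 + 5) / 4 = 20/4 = 5
  mean(B) = (8 + 4 + 8 + 9) / 4 = 29/4 = 7.25
  x̄ = (5, 7.25),  deviation x̄ - mu_0 = (5, 7.25) - (8, 5) = (-3, 2.25).

Step 2 — sample covariance matrix, S[i,j] = (1/(n-1)) · Σ_k (x_{k,i} - mean_i) · (x_{k,j} - mean_j), divisor n-1 = 3:
  S[A,A] = ((-1)·(-1) + (0)·(0) + (1)·(1) + (0)·(0)) / 3 = 2/3 = 0.6667
  S[A,B] = ((-1)·(0.75) + (0)·(-3.25) + (1)·(0.75) + (0)·(1.75)) / 3 = 0/3 = 0
  S[B,B] = ((0.75)·(0.75) + (-3.25)·(-3.25) + (0.75)·(0.75) + (1.75)·(1.75)) / 3 = 14.75/3 = 4.9167
  S = [[0.6667, 0],
 [0, 4.9167]].

Step 3 — invert S. det(S) = 0.6667·4.9167 - (0)² = 3.2778.
  S^{-1} = (1/det) · [[d, -b], [-b, a]] = [[1.5, 0],
 [0, 0.2034]].

Step 4 — quadratic form (x̄ - mu_0)^T · S^{-1} · (x̄ - mu_0):
  S^{-1} · (x̄ - mu_0) = (-4.5, 0.4576),
  (x̄ - mu_0)^T · [...] = (-3)·(-4.5) + (2.25)·(0.4576) = 14.5297.

Step 5 — scale by n: T² = 4 · 14.5297 = 58.1186.

T² ≈ 58.1186


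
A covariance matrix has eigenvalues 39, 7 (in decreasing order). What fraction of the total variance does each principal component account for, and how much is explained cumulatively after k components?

Step 1 — total variance = trace(Sigma) = Σ λ_i = 39 + 7 = 46.

Step 2 — fraction explained by component i = λ_i / Σ λ:
  PC1: 39/46 = 0.8478
  PC2: 7/46 = 0.1522

Step 3 — cumulative fraction after k components = (λ_1 + ... + λ_k) / Σ λ:
  k = 1: 39/46 = 0.8478
  k = 2: (39 + 7)/46 = 46/46 = 1

Summary (fraction, with percent):

explained: PC1 0.8478 (84.78%), PC2 0.1522 (15.22%);  cumulative: 0.8478, 1


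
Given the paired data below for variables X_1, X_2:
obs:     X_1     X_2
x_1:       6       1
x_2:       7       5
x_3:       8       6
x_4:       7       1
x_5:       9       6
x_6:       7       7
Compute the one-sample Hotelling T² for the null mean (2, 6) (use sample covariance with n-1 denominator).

Step 1 — sample mean vector:
  mean(X_1) = (6 + 7 + 8 + 7 + 9 + 7) / 6 = 44/6 = 7.3333
  mean(X_2) = (1 + 5 + 6 + 1 + 6 + 7) / 6 = 26/6 = 4.3333
  x̄ = (7.3333, 4.3333),  deviation x̄ - mu_0 = (7.3333, 4.3333) - (2, 6) = (5.3333, -1.6667).

Step 2 — sample covariance matrix, S[i,j] = (1/(n-1)) · Σ_k (x_{k,i} - mean_i) · (x_{k,j} - mean_j), divisor n-1 = 5:
  S[X_1,X_1] = ((-1.3333)·(-1.3333) + (-0.3333)·(-0.3333) + (0.6667)·(0.6667) + (-0.3333)·(-0.3333) + (1.6667)·(1.6667) + (-0.3333)·(-0.3333)) / 5 = 5.3333/5 = 1.0667
  S[X_1,X_2] = ((-1.3333)·(-3.3333) + (-0.3333)·(0.6667) + (0.6667)·(1.6667) + (-0.3333)·(-3.3333) + (1.6667)·(1.6667) + (-0.3333)·(2.6667)) / 5 = 8.3333/5 = 1.6667
  S[X_2,X_2] = ((-3.3333)·(-3.3333) + (0.6667)·(0.6667) + (1.6667)·(1.6667) + (-3.3333)·(-3.3333) + (1.6667)·(1.6667) + (2.6667)·(2.6667)) / 5 = 35.3333/5 = 7.0667
  S = [[1.0667, 1.6667],
 [1.6667, 7.0667]].

Step 3 — invert S. det(S) = 1.0667·7.0667 - (1.6667)² = 4.76.
  S^{-1} = (1/det) · [[d, -b], [-b, a]] = [[1.4846, -0.3501],
 [-0.3501, 0.2241]].

Step 4 — quadratic form (x̄ - mu_0)^T · S^{-1} · (x̄ - mu_0):
  S^{-1} · (x̄ - mu_0) = (8.5014, -2.2409),
  (x̄ - mu_0)^T · [...] = (5.3333)·(8.5014) + (-1.6667)·(-2.2409) = 49.0756.

Step 5 — scale by n: T² = 6 · 49.0756 = 294.4538.

T² ≈ 294.4538


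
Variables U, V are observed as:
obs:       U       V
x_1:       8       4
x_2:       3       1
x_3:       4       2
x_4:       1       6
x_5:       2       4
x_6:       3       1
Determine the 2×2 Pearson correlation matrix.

Step 1 — column means:
  mean(U) = (8 + 3 + 4 + 1 + 2 + 3) / 6 = 21/6 = 3.5
  mean(V) = (4 + 1 + 2 + 6 + 4 + 1) / 6 = 18/6 = 3

Step 2 — sample variances and covariances s[i,j] = (1/(n-1)) · Σ_k (x_{k,i} - mean_i) · (x_{k,j} - mean_j), with n-1 = 5:
  s[U,U] = ((4.5)·(4.5) + (-0.5)·(-0.5) + (0.5)·(0.5) + (-2.5)·(-2.5) + (-1.5)·(-1.5) + (-0.5)·(-0.5)) / 5 = 29.5/5 = 5.9
  s[U,V] = ((4.5)·(1) + (-0.5)·(-2) + (0.5)·(-1) + (-2.5)·(3) + (-1.5)·(1) + (-0.5)·(-2)) / 5 = -3/5 = -0.6
  s[V,V] = ((1)·(1) + (-2)·(-2) + (-1)·(-1) + (3)·(3) + (1)·(1) + (-2)·(-2)) / 5 = 20/5 = 4
  Sample standard deviations s_i = √(s[i,i]):
  s(U) = √(5.9) = 2.429
  s(V) = √(4) = 2

Step 3 — r_{ij} = s_{ij} / (s_i · s_j):
  r[U,U] = 1 (diagonal).
  r[U,V] = -0.6 / (2.429 · 2) = -0.6 / 4.858 = -0.1235
  r[V,V] = 1 (diagonal).

R is symmetric with unit diagonal. Assembling:

R = [[1, -0.1235],
 [-0.1235, 1]]


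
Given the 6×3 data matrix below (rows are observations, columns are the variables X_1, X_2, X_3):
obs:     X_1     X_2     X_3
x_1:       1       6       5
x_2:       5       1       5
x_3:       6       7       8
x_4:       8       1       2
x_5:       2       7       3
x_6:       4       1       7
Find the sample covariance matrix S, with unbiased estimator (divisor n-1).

Step 1 — column means:
  mean(X_1) = (1 + 5 + 6 + 8 + 2 + 4) / 6 = 26/6 = 4.3333
  mean(X_2) = (6 + 1 + 7 + 1 + 7 + 1) / 6 = 23/6 = 3.8333
  mean(X_3) = (5 + 5 + 8 + 2 + 3 + 7) / 6 = 30/6 = 5

Step 2 — sample covariance S[i,j] = (1/(n-1)) · Σ_k (x_{k,i} - mean_i) · (x_{k,j} - mean_j), with n-1 = 5.
  S[X_1,X_1] = ((-3.3333)·(-3.3333) + (0.6667)·(0.6667) + (1.6667)·(1.6667) + (3.6667)·(3.6667) + (-2.3333)·(-2.3333) + (-0.3333)·(-0.3333)) / 5 = 33.3333/5 = 6.6667
  S[X_1,X_2] = ((-3.3333)·(2.1667) + (0.6667)·(-2.8333) + (1.6667)·(3.1667) + (3.6667)·(-2.8333) + (-2.3333)·(3.1667) + (-0.3333)·(-2.8333)) / 5 = -20.6667/5 = -4.1333
  S[X_1,X_3] = ((-3.3333)·(0) + (0.6667)·(0) + (1.6667)·(3) + (3.6667)·(-3) + (-2.3333)·(-2) + (-0.3333)·(2)) / 5 = -2/5 = -0.4
  S[X_2,X_2] = ((2.1667)·(2.1667) + (-2.8333)·(-2.8333) + (3.1667)·(3.1667) + (-2.8333)·(-2.8333) + (3.1667)·(3.1667) + (-2.8333)·(-2.8333)) / 5 = 48.8333/5 = 9.7667
  S[X_2,X_3] = ((2.1667)·(0) + (-2.8333)·(0) + (3.1667)·(3) + (-2.8333)·(-3) + (3.1667)·(-2) + (-2.8333)·(2)) / 5 = 6/5 = 1.2
  S[X_3,X_3] = ((0)·(0) + (0)·(0) + (3)·(3) + (-3)·(-3) + (-2)·(-2) + (2)·(2)) / 5 = 26/5 = 5.2

S is symmetric (S[j,i] = S[i,j]). Assembling:

S = [[6.6667, -4.1333, -0.4],
 [-4.1333, 9.7667, 1.2],
 [-0.4, 1.2, 5.2]]


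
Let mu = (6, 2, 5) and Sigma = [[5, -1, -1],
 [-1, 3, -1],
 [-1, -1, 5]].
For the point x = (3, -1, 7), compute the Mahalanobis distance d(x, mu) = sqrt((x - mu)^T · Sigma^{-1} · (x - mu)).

Step 1 — centre the observation: (x - mu) = (-3, -3, 2).

Step 2 — invert Sigma (cofactor / det for 3×3, or solve directly):
  Sigma^{-1} = [[0.2333, 0.1, 0.0667],
 [0.1, 0.4, 0.1],
 [0.0667, 0.1, 0.2333]].

Step 3 — form the quadratic (x - mu)^T · Sigma^{-1} · (x - mu):
  Sigma^{-1} · (x - mu) = (-0.8667, -1.3, -0.0333).
  (x - mu)^T · [Sigma^{-1} · (x - mu)] = (-3)·(-0.8667) + (-3)·(-1.3) + (2)·(-0.0333) = 6.4333.

Step 4 — take square root: d = √(6.4333) ≈ 2.5364.

d(x, mu) = √(6.4333) ≈ 2.5364


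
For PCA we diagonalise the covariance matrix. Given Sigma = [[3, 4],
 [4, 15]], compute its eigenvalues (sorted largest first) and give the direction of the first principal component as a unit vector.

Step 1 — characteristic polynomial of 2×2 Sigma:
  det(Sigma - λI) = λ² - trace · λ + det = 0.
  trace = 3 + 15 = 18, det = 3·15 - (4)² = 29.
Step 2 — discriminant:
  Δ = trace² - 4·det = 324 - 116 = 208.
Step 3 — eigenvalues:
  λ = (trace ± √Δ)/2 = (18 ± 14.4222)/2,
  λ_1 = 16.2111,  λ_2 = 1.7889.

Step 4 — unit eigenvector for λ_1: solve (Sigma - λ_1 I)v = 0. First row:
  (3 - 16.2111)·v_x + (4)·v_y = 0, i.e. (-13.2111)·v_x + (4)·v_y = 0,
  so v ∝ (b, λ_1 - a) = (4, 13.2111) = u.
  ||u|| = √((4)² + (13.2111)²) = √(190.5332) ≈ 13.8034,
  v_1 = u/||u|| ≈ (0.2898, 0.9571) (||v_1|| = 1).

λ_1 = 16.2111,  λ_2 = 1.7889;  v_1 ≈ (0.2898, 0.9571)


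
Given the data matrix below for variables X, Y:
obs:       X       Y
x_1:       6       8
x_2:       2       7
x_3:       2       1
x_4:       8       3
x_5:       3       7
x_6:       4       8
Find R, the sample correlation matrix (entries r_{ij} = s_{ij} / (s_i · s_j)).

Step 1 — column means:
  mean(X) = (6 + 2 + 2 + 8 + 3 + 4) / 6 = 25/6 = 4.1667
  mean(Y) = (8 + 7 + 1 + 3 + 7 + 8) / 6 = 34/6 = 5.6667

Step 2 — sample variances and covariances s[i,j] = (1/(n-1)) · Σ_k (x_{k,i} - mean_i) · (x_{k,j} - mean_j), with n-1 = 5:
  s[X,X] = ((1.8333)·(1.8333) + (-2.1667)·(-2.1667) + (-2.1667)·(-2.1667) + (3.8333)·(3.8333) + (-1.1667)·(-1.1667) + (-0.1667)·(-0.1667)) / 5 = 28.8333/5 = 5.7667
  s[X,Y] = ((1.8333)·(2.3333) + (-2.1667)·(1.3333) + (-2.1667)·(-4.6667) + (3.8333)·(-2.6667) + (-1.1667)·(1.3333) + (-0.1667)·(2.3333)) / 5 = -0.6667/5 = -0.1333
  s[Y,Y] = ((2.3333)·(2.3333) + (1.3333)·(1.3333) + (-4.6667)·(-4.6667) + (-2.6667)·(-2.6667) + (1.3333)·(1.3333) + (2.3333)·(2.3333)) / 5 = 43.3333/5 = 8.6667
  Sample standard deviations s_i = √(s[i,i]):
  s(X) = √(5.7667) = 2.4014
  s(Y) = √(8.6667) = 2.9439

Step 3 — r_{ij} = s_{ij} / (s_i · s_j):
  r[X,X] = 1 (diagonal).
  r[X,Y] = -0.1333 / (2.4014 · 2.9439) = -0.1333 / 7.0695 = -0.0189
  r[Y,Y] = 1 (diagonal).

R is symmetric with unit diagonal. Assembling:

R = [[1, -0.0189],
 [-0.0189, 1]]


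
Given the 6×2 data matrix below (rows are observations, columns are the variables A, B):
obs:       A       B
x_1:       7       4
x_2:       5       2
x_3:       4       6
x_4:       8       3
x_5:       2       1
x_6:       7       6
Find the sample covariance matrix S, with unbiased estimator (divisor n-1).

Step 1 — column means:
  mean(A) = (7 + 5 + 4 + 8 + 2 + 7) / 6 = 33/6 = 5.5
  mean(B) = (4 + 2 + 6 + 3 + 1 + 6) / 6 = 22/6 = 3.6667

Step 2 — sample covariance S[i,j] = (1/(n-1)) · Σ_k (x_{k,i} - mean_i) · (x_{k,j} - mean_j), with n-1 = 5.
  S[A,A] = ((1.5)·(1.5) + (-0.5)·(-0.5) + (-1.5)·(-1.5) + (2.5)·(2.5) + (-3.5)·(-3.5) + (1.5)·(1.5)) / 5 = 25.5/5 = 5.1
  S[A,B] = ((1.5)·(0.3333) + (-0.5)·(-1.6667) + (-1.5)·(2.3333) + (2.5)·(-0.6667) + (-3.5)·(-2.6667) + (1.5)·(2.3333)) / 5 = 9/5 = 1.8
  S[B,B] = ((0.3333)·(0.3333) + (-1.6667)·(-1.6667) + (2.3333)·(2.3333) + (-0.6667)·(-0.6667) + (-2.6667)·(-2.6667) + (2.3333)·(2.3333)) / 5 = 21.3333/5 = 4.2667

S is symmetric (S[j,i] = S[i,j]). Assembling:

S = [[5.1, 1.8],
 [1.8, 4.2667]]


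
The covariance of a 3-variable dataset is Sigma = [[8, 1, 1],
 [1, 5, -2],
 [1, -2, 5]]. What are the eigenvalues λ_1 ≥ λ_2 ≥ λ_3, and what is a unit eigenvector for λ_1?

Step 1 — characteristic polynomial p(λ) = det(λI - Sigma) = λ³ - tr·λ² + c_1·λ - det, where tr = trace, c_1 = sum of the principal 2×2 minors, det = det(Sigma):
  tr = 8 + 5 + 5 = 18,
  c_1 = (8·5 - (1)²) + (8·5 - (1)²) + (5·5 - (-2)²) = 39 + 39 + 21 = 99,
  det = 8·(5·5 - (-2)²) - (1)·((1)·5 - (-2)·(1)) + (1)·((1)·(-2) - 5·(1)) = 8·(21) - (1)·(7) + (1)·(-7) = 154.
  So p(λ) = λ³ - 18λ² + 99λ - 154.
Step 2 — look for an integer root (rational root theorem: any rational root is an integer divisor of 154). Testing λ = 7:
  p(7) = 343 - 882 + 693 - 154 = 0  ✓
  Dividing out (λ - 7): p(λ) = (λ - 7)(λ² - 11λ + 22).
Step 3 — remaining eigenvalues from the quadratic λ² - 11λ + 22 = 0:
  Δ = 11² - 4·22 = 121 - 88 = 33,  λ = (11 ± √33)/2 = (11 ± 5.7446)/2 ≈ 8.3723 or 2.6277.
  Sorted: λ_1 = 8.3723,  λ_2 = 7,  λ_3 = 2.6277  (check: sum = 18 = tr ✓).

Step 4 — unit eigenvector for λ_1 ≈ 8.3723: v spans the null space of (Sigma - λ_1 I), whose rows are
  r_1 = (-0.3723, 1, 1),  r_2 = (1, -3.3723, -2),  r_3 = (1, -2, -3.3723).
  v is orthogonal to every row, so take v ∝ r_1 × r_2 = ((1)·(-2) - (1)·(-3.3723), (1)·(1) - (-0.3723)·(-2), (-0.3723)·(-3.3723) - (1)·(1)) ≈ (1.3723, 0.2554, 0.2554).
  Let u = (1.3723, 0.2554, 0.2554).
  ||u|| = √((1.3723)² + (0.2554)² + (0.2554)²) = √(2.0137) ≈ 1.419,  v_1 = u/||u|| ≈ (0.9671, 0.18, 0.18) (||v_1|| = 1).

λ_1 = 8.3723,  λ_2 = 7,  λ_3 = 2.6277;  v_1 ≈ (0.9671, 0.18, 0.18)


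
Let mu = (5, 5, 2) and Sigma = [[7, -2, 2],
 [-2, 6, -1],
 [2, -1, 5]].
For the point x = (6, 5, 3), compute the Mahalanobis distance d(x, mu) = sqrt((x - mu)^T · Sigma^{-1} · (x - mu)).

Step 1 — centre the observation: (x - mu) = (1, 0, 1).

Step 2 — invert Sigma (cofactor / det for 3×3, or solve directly):
  Sigma^{-1} = [[0.1737, 0.0479, -0.0599],
 [0.0479, 0.1856, 0.018],
 [-0.0599, 0.018, 0.2275]].

Step 3 — form the quadratic (x - mu)^T · Sigma^{-1} · (x - mu):
  Sigma^{-1} · (x - mu) = (0.1138, 0.0659, 0.1677).
  (x - mu)^T · [Sigma^{-1} · (x - mu)] = (1)·(0.1138) + (0)·(0.0659) + (1)·(0.1677) = 0.2814.

Step 4 — take square root: d = √(0.2814) ≈ 0.5305.

d(x, mu) = √(0.2814) ≈ 0.5305


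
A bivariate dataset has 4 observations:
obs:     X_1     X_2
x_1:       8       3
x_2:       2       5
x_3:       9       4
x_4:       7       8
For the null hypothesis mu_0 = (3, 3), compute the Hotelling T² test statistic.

Step 1 — sample mean vector:
  mean(X_1) = (8 + 2 + 9 + 7) / 4 = 26/4 = 6.5
  mean(X_2) = (3 + 5 + 4 + 8) / 4 = 20/4 = 5
  x̄ = (6.5, 5),  deviation x̄ - mu_0 = (6.5, 5) - (3, 3) = (3.5, 2).

Step 2 — sample covariance matrix, S[i,j] = (1/(n-1)) · Σ_k (x_{k,i} - mean_i) · (x_{k,j} - mean_j), divisor n-1 = 3:
  S[X_1,X_1] = ((1.5)·(1.5) + (-4.5)·(-4.5) + (2.5)·(2.5) + (0.5)·(0.5)) / 3 = 29/3 = 9.6667
  S[X_1,X_2] = ((1.5)·(-2) + (-4.5)·(0) + (2.5)·(-1) + (0.5)·(3)) / 3 = -4/3 = -1.3333
  S[X_2,X_2] = ((-2)·(-2) + (0)·(0) + (-1)·(-1) + (3)·(3)) / 3 = 14/3 = 4.6667
  S = [[9.6667, -1.3333],
 [-1.3333, 4.6667]].

Step 3 — invert S. det(S) = 9.6667·4.6667 - (-1.3333)² = 43.3333.
  S^{-1} = (1/det) · [[d, -b], [-b, a]] = [[0.1077, 0.0308],
 [0.0308, 0.2231]].

Step 4 — quadratic form (x̄ - mu_0)^T · S^{-1} · (x̄ - mu_0):
  S^{-1} · (x̄ - mu_0) = (0.4385, 0.5538),
  (x̄ - mu_0)^T · [...] = (3.5)·(0.4385) + (2)·(0.5538) = 2.6423.

Step 5 — scale by n: T² = 4 · 2.6423 = 10.5692.

T² ≈ 10.5692


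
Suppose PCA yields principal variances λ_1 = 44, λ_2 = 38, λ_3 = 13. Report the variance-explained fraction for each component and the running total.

Step 1 — total variance = trace(Sigma) = Σ λ_i = 44 + 38 + 13 = 95.

Step 2 — fraction explained by component i = λ_i / Σ λ:
  PC1: 44/95 = 0.4632
  PC2: 38/95 = 0.4
  PC3: 13/95 = 0.1368

Step 3 — cumulative fraction after k components = (λ_1 + ... + λ_k) / Σ λ:
  k = 1: 44/95 = 0.4632
  k = 2: (44 + 38)/95 = 82/95 = 0.8632
  k = 3: (44 + 38 + 13)/95 = 95/95 = 1

Summary (fraction, with percent):

explained: PC1 0.4632 (46.32%), PC2 0.4 (40%), PC3 0.1368 (13.68%);  cumulative: 0.4632, 0.8632, 1


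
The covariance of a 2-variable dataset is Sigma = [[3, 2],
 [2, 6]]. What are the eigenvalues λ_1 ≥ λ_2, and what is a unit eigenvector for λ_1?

Step 1 — characteristic polynomial of 2×2 Sigma:
  det(Sigma - λI) = λ² - trace · λ + det = 0.
  trace = 3 + 6 = 9, det = 3·6 - (2)² = 14.
Step 2 — discriminant:
  Δ = trace² - 4·det = 81 - 56 = 25.
Step 3 — eigenvalues:
  λ = (trace ± √Δ)/2 = (9 ± 5)/2,
  λ_1 = 7,  λ_2 = 2.

Step 4 — unit eigenvector for λ_1: solve (Sigma - λ_1 I)v = 0. First row:
  (3 - 7)·v_x + (2)·v_y = 0, i.e. (-4)·v_x + (2)·v_y = 0,
  so v ∝ (b, λ_1 - a) = (2, 4) = u.
  ||u|| = √((2)² + (4)²) = √(20) ≈ 4.4721,
  v_1 = u/||u|| ≈ (0.4472, 0.8944) (||v_1|| = 1).

λ_1 = 7,  λ_2 = 2;  v_1 ≈ (0.4472, 0.8944)


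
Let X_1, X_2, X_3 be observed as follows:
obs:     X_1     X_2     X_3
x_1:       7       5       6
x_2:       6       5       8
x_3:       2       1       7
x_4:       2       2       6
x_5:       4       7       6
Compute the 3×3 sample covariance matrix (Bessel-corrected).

Step 1 — column means:
  mean(X_1) = (7 + 6 + 2 + 2 + 4) / 5 = 21/5 = 4.2
  mean(X_2) = (5 + 5 + 1 + 2 + 7) / 5 = 20/5 = 4
  mean(X_3) = (6 + 8 + 7 + 6 + 6) / 5 = 33/5 = 6.6

Step 2 — sample covariance S[i,j] = (1/(n-1)) · Σ_k (x_{k,i} - mean_i) · (x_{k,j} - mean_j), with n-1 = 4.
  S[X_1,X_1] = ((2.8)·(2.8) + (1.8)·(1.8) + (-2.2)·(-2.2) + (-2.2)·(-2.2) + (-0.2)·(-0.2)) / 4 = 20.8/4 = 5.2
  S[X_1,X_2] = ((2.8)·(1) + (1.8)·(1) + (-2.2)·(-3) + (-2.2)·(-2) + (-0.2)·(3)) / 4 = 15/4 = 3.75
  S[X_1,X_3] = ((2.8)·(-0.6) + (1.8)·(1.4) + (-2.2)·(0.4) + (-2.2)·(-0.6) + (-0.2)·(-0.6)) / 4 = 1.4/4 = 0.35
  S[X_2,X_2] = ((1)·(1) + (1)·(1) + (-3)·(-3) + (-2)·(-2) + (3)·(3)) / 4 = 24/4 = 6
  S[X_2,X_3] = ((1)·(-0.6) + (1)·(1.4) + (-3)·(0.4) + (-2)·(-0.6) + (3)·(-0.6)) / 4 = -1/4 = -0.25
  S[X_3,X_3] = ((-0.6)·(-0.6) + (1.4)·(1.4) + (0.4)·(0.4) + (-0.6)·(-0.6) + (-0.6)·(-0.6)) / 4 = 3.2/4 = 0.8

S is symmetric (S[j,i] = S[i,j]). Assembling:

S = [[5.2, 3.75, 0.35],
 [3.75, 6, -0.25],
 [0.35, -0.25, 0.8]]


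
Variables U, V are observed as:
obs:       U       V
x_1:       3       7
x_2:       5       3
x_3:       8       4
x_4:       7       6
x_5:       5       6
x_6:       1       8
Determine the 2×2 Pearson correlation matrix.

Step 1 — column means:
  mean(U) = (3 + 5 + 8 + 7 + 5 + 1) / 6 = 29/6 = 4.8333
  mean(V) = (7 + 3 + 4 + 6 + 6 + 8) / 6 = 34/6 = 5.6667

Step 2 — sample variances and covariances s[i,j] = (1/(n-1)) · Σ_k (x_{k,i} - mean_i) · (x_{k,j} - mean_j), with n-1 = 5:
  s[U,U] = ((-1.8333)·(-1.8333) + (0.1667)·(0.1667) + (3.1667)·(3.1667) + (2.1667)·(2.1667) + (0.1667)·(0.1667) + (-3.8333)·(-3.8333)) / 5 = 32.8333/5 = 6.5667
  s[U,V] = ((-1.8333)·(1.3333) + (0.1667)·(-2.6667) + (3.1667)·(-1.6667) + (2.1667)·(0.3333) + (0.1667)·(0.3333) + (-3.8333)·(2.3333)) / 5 = -16.3333/5 = -3.2667
  s[V,V] = ((1.3333)·(1.3333) + (-2.6667)·(-2.6667) + (-1.6667)·(-1.6667) + (0.3333)·(0.3333) + (0.3333)·(0.3333) + (2.3333)·(2.3333)) / 5 = 17.3333/5 = 3.4667
  Sample standard deviations s_i = √(s[i,i]):
  s(U) = √(6.5667) = 2.5626
  s(V) = √(3.4667) = 1.8619

Step 3 — r_{ij} = s_{ij} / (s_i · s_j):
  r[U,U] = 1 (diagonal).
  r[U,V] = -3.2667 / (2.5626 · 1.8619) = -3.2667 / 4.7712 = -0.6847
  r[V,V] = 1 (diagonal).

R is symmetric with unit diagonal. Assembling:

R = [[1, -0.6847],
 [-0.6847, 1]]


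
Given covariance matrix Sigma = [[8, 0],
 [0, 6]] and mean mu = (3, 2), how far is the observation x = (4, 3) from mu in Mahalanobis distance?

Step 1 — centre the observation: (x - mu) = (1, 1).

Step 2 — invert Sigma. det(Sigma) = 8·6 - (0)² = 48.
  Sigma^{-1} = (1/det) · [[d, -b], [-b, a]] = [[0.125, 0],
 [0, 0.1667]].

Step 3 — form the quadratic (x - mu)^T · Sigma^{-1} · (x - mu):
  Sigma^{-1} · (x - mu) = (0.125, 0.1667).
  (x - mu)^T · [Sigma^{-1} · (x - mu)] = (1)·(0.125) + (1)·(0.1667) = 0.2917.

Step 4 — take square root: d = √(0.2917) ≈ 0.5401.

d(x, mu) = √(0.2917) ≈ 0.5401


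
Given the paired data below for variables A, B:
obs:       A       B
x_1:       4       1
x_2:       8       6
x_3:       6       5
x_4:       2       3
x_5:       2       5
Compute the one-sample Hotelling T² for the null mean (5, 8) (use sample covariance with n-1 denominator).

Step 1 — sample mean vector:
  mean(A) = (4 + 8 + 6 + 2 + 2) / 5 = 22/5 = 4.4
  mean(B) = (1 + 6 + 5 + 3 + 5) / 5 = 20/5 = 4
  x̄ = (4.4, 4),  deviation x̄ - mu_0 = (4.4, 4) - (5, 8) = (-0.6, -4).

Step 2 — sample covariance matrix, S[i,j] = (1/(n-1)) · Σ_k (x_{k,i} - mean_i) · (x_{k,j} - mean_j), divisor n-1 = 4:
  S[A,A] = ((-0.4)·(-0.4) + (3.6)·(3.6) + (1.6)·(1.6) + (-2.4)·(-2.4) + (-2.4)·(-2.4)) / 4 = 27.2/4 = 6.8
  S[A,B] = ((-0.4)·(-3) + (3.6)·(2) + (1.6)·(1) + (-2.4)·(-1) + (-2.4)·(1)) / 4 = 10/4 = 2.5
  S[B,B] = ((-3)·(-3) + (2)·(2) + (1)·(1) + (-1)·(-1) + (1)·(1)) / 4 = 16/4 = 4
  S = [[6.8, 2.5],
 [2.5, 4]].

Step 3 — invert S. det(S) = 6.8·4 - (2.5)² = 20.95.
  S^{-1} = (1/det) · [[d, -b], [-b, a]] = [[0.1909, -0.1193],
 [-0.1193, 0.3246]].

Step 4 — quadratic form (x̄ - mu_0)^T · S^{-1} · (x̄ - mu_0):
  S^{-1} · (x̄ - mu_0) = (0.3628, -1.2267),
  (x̄ - mu_0)^T · [...] = (-0.6)·(0.3628) + (-4)·(-1.2267) = 4.6893.

Step 5 — scale by n: T² = 5 · 4.6893 = 23.4463.

T² ≈ 23.4463


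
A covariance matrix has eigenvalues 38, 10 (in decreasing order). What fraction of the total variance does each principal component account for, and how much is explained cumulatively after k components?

Step 1 — total variance = trace(Sigma) = Σ λ_i = 38 + 10 = 48.

Step 2 — fraction explained by component i = λ_i / Σ λ:
  PC1: 38/48 = 0.7917
  PC2: 10/48 = 0.2083

Step 3 — cumulative fraction after k components = (λ_1 + ... + λ_k) / Σ λ:
  k = 1: 38/48 = 0.7917
  k = 2: (38 + 10)/48 = 48/48 = 1

Summary (fraction, with percent):

explained: PC1 0.7917 (79.17%), PC2 0.2083 (20.83%);  cumulative: 0.7917, 1


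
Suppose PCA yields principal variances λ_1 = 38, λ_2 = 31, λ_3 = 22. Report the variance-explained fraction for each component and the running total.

Step 1 — total variance = trace(Sigma) = Σ λ_i = 38 + 31 + 22 = 91.

Step 2 — fraction explained by component i = λ_i / Σ λ:
  PC1: 38/91 = 0.4176
  PC2: 31/91 = 0.3407
  PC3: 22/91 = 0.2418

Step 3 — cumulative fraction after k components = (λ_1 + ... + λ_k) / Σ λ:
  k = 1: 38/91 = 0.4176
  k = 2: (38 + 31)/91 = 69/91 = 0.7582
  k = 3: (38 + 31 + 22)/91 = 91/91 = 1

Summary (fraction, with percent):

explained: PC1 0.4176 (41.76%), PC2 0.3407 (34.07%), PC3 0.2418 (24.18%);  cumulative: 0.4176, 0.7582, 1


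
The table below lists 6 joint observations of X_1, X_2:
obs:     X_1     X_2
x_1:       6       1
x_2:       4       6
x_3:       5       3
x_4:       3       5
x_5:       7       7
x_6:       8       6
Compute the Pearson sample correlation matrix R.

Step 1 — column means:
  mean(X_1) = (6 + 4 + 5 + 3 + 7 + 8) / 6 = 33/6 = 5.5
  mean(X_2) = (1 + 6 + 3 + 5 + 7 + 6) / 6 = 28/6 = 4.6667

Step 2 — sample variances and covariances s[i,j] = (1/(n-1)) · Σ_k (x_{k,i} - mean_i) · (x_{k,j} - mean_j), with n-1 = 5:
  s[X_1,X_1] = ((0.5)·(0.5) + (-1.5)·(-1.5) + (-0.5)·(-0.5) + (-2.5)·(-2.5) + (1.5)·(1.5) + (2.5)·(2.5)) / 5 = 17.5/5 = 3.5
  s[X_1,X_2] = ((0.5)·(-3.6667) + (-1.5)·(1.3333) + (-0.5)·(-1.6667) + (-2.5)·(0.3333) + (1.5)·(2.3333) + (2.5)·(1.3333)) / 5 = 3/5 = 0.6
  s[X_2,X_2] = ((-3.6667)·(-3.6667) + (1.3333)·(1.3333) + (-1.6667)·(-1.6667) + (0.3333)·(0.3333) + (2.3333)·(2.3333) + (1.3333)·(1.3333)) / 5 = 25.3333/5 = 5.0667
  Sample standard deviations s_i = √(s[i,i]):
  s(X_1) = √(3.5) = 1.8708
  s(X_2) = √(5.0667) = 2.2509

Step 3 — r_{ij} = s_{ij} / (s_i · s_j):
  r[X_1,X_1] = 1 (diagonal).
  r[X_1,X_2] = 0.6 / (1.8708 · 2.2509) = 0.6 / 4.2111 = 0.1425
  r[X_2,X_2] = 1 (diagonal).

R is symmetric with unit diagonal. Assembling:

R = [[1, 0.1425],
 [0.1425, 1]]


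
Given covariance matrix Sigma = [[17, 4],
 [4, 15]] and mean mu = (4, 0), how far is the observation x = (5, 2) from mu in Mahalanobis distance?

Step 1 — centre the observation: (x - mu) = (1, 2).

Step 2 — invert Sigma. det(Sigma) = 17·15 - (4)² = 239.
  Sigma^{-1} = (1/det) · [[d, -b], [-b, a]] = [[0.0628, -0.0167],
 [-0.0167, 0.0711]].

Step 3 — form the quadratic (x - mu)^T · Sigma^{-1} · (x - mu):
  Sigma^{-1} · (x - mu) = (0.0293, 0.1255).
  (x - mu)^T · [Sigma^{-1} · (x - mu)] = (1)·(0.0293) + (2)·(0.1255) = 0.2803.

Step 4 — take square root: d = √(0.2803) ≈ 0.5295.

d(x, mu) = √(0.2803) ≈ 0.5295


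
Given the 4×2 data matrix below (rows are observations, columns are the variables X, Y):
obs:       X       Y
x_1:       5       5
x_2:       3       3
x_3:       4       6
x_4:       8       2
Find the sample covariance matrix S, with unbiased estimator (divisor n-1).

Step 1 — column means:
  mean(X) = (5 + 3 + 4 + 8) / 4 = 20/4 = 5
  mean(Y) = (5 + 3 + 6 + 2) / 4 = 16/4 = 4

Step 2 — sample covariance S[i,j] = (1/(n-1)) · Σ_k (x_{k,i} - mean_i) · (x_{k,j} - mean_j), with n-1 = 3.
  S[X,X] = ((0)·(0) + (-2)·(-2) + (-1)·(-1) + (3)·(3)) / 3 = 14/3 = 4.6667
  S[X,Y] = ((0)·(1) + (-2)·(-1) + (-1)·(2) + (3)·(-2)) / 3 = -6/3 = -2
  S[Y,Y] = ((1)·(1) + (-1)·(-1) + (2)·(2) + (-2)·(-2)) / 3 = 10/3 = 3.3333

S is symmetric (S[j,i] = S[i,j]). Assembling:

S = [[4.6667, -2],
 [-2, 3.3333]]


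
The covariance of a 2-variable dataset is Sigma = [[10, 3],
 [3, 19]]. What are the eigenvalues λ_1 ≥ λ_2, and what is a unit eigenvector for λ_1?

Step 1 — characteristic polynomial of 2×2 Sigma:
  det(Sigma - λI) = λ² - trace · λ + det = 0.
  trace = 10 + 19 = 29, det = 10·19 - (3)² = 181.
Step 2 — discriminant:
  Δ = trace² - 4·det = 841 - 724 = 117.
Step 3 — eigenvalues:
  λ = (trace ± √Δ)/2 = (29 ± 10.8167)/2,
  λ_1 = 19.9083,  λ_2 = 9.0917.

Step 4 — unit eigenvector for λ_1: solve (Sigma - λ_1 I)v = 0. First row:
  (10 - 19.9083)·v_x + (3)·v_y = 0, i.e. (-9.9083)·v_x + (3)·v_y = 0,
  so v ∝ (b, λ_1 - a) = (3, 9.9083) = u.
  ||u|| = √((3)² + (9.9083)²) = √(107.1749) ≈ 10.3525,
  v_1 = u/||u|| ≈ (0.2898, 0.9571) (||v_1|| = 1).

λ_1 = 19.9083,  λ_2 = 9.0917;  v_1 ≈ (0.2898, 0.9571)


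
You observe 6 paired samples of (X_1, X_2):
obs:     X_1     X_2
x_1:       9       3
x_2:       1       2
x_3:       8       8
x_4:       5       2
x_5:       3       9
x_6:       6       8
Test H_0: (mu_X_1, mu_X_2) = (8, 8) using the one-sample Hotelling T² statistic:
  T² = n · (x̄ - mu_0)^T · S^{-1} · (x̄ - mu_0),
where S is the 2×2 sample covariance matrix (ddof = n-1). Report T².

Step 1 — sample mean vector:
  mean(X_1) = (9 + 1 + 8 + 5 + 3 + 6) / 6 = 32/6 = 5.3333
  mean(X_2) = (3 + 2 + 8 + 2 + 9 + 8) / 6 = 32/6 = 5.3333
  x̄ = (5.3333, 5.3333),  deviation x̄ - mu_0 = (5.3333, 5.3333) - (8, 8) = (-2.6667, -2.6667).

Step 2 — sample covariance matrix, S[i,j] = (1/(n-1)) · Σ_k (x_{k,i} - mean_i) · (x_{k,j} - mean_j), divisor n-1 = 5:
  S[X_1,X_1] = ((3.6667)·(3.6667) + (-4.3333)·(-4.3333) + (2.6667)·(2.6667) + (-0.3333)·(-0.3333) + (-2.3333)·(-2.3333) + (0.6667)·(0.6667)) / 5 = 45.3333/5 = 9.0667
  S[X_1,X_2] = ((3.6667)·(-2.3333) + (-4.3333)·(-3.3333) + (2.6667)·(2.6667) + (-0.3333)·(-3.3333) + (-2.3333)·(3.6667) + (0.6667)·(2.6667)) / 5 = 7.3333/5 = 1.4667
  S[X_2,X_2] = ((-2.3333)·(-2.3333) + (-3.3333)·(-3.3333) + (2.6667)·(2.6667) + (-3.3333)·(-3.3333) + (3.6667)·(3.6667) + (2.6667)·(2.6667)) / 5 = 55.3333/5 = 11.0667
  S = [[9.0667, 1.4667],
 [1.4667, 11.0667]].

Step 3 — invert S. det(S) = 9.0667·11.0667 - (1.4667)² = 98.1867.
  S^{-1} = (1/det) · [[d, -b], [-b, a]] = [[0.1127, -0.0149],
 [-0.0149, 0.0923]].

Step 4 — quadratic form (x̄ - mu_0)^T · S^{-1} · (x̄ - mu_0):
  S^{-1} · (x̄ - mu_0) = (-0.2607, -0.2064),
  (x̄ - mu_0)^T · [...] = (-2.6667)·(-0.2607) + (-2.6667)·(-0.2064) = 1.2457.

Step 5 — scale by n: T² = 6 · 1.2457 = 7.4742.

T² ≈ 7.4742


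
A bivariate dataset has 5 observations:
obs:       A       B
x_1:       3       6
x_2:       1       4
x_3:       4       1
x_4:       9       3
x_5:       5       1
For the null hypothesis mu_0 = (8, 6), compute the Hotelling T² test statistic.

Step 1 — sample mean vector:
  mean(A) = (3 + 1 + 4 + 9 + 5) / 5 = 22/5 = 4.4
  mean(B) = (6 + 4 + 1 + 3 + 1) / 5 = 15/5 = 3
  x̄ = (4.4, 3),  deviation x̄ - mu_0 = (4.4, 3) - (8, 6) = (-3.6, -3).

Step 2 — sample covariance matrix, S[i,j] = (1/(n-1)) · Σ_k (x_{k,i} - mean_i) · (x_{k,j} - mean_j), divisor n-1 = 4:
  S[A,A] = ((-1.4)·(-1.4) + (-3.4)·(-3.4) + (-0.4)·(-0.4) + (4.6)·(4.6) + (0.6)·(0.6)) / 4 = 35.2/4 = 8.8
  S[A,B] = ((-1.4)·(3) + (-3.4)·(1) + (-0.4)·(-2) + (4.6)·(0) + (0.6)·(-2)) / 4 = -8/4 = -2
  S[B,B] = ((3)·(3) + (1)·(1) + (-2)·(-2) + (0)·(0) + (-2)·(-2)) / 4 = 18/4 = 4.5
  S = [[8.8, -2],
 [-2, 4.5]].

Step 3 — invert S. det(S) = 8.8·4.5 - (-2)² = 35.6.
  S^{-1} = (1/det) · [[d, -b], [-b, a]] = [[0.1264, 0.0562],
 [0.0562, 0.2472]].

Step 4 — quadratic form (x̄ - mu_0)^T · S^{-1} · (x̄ - mu_0):
  S^{-1} · (x̄ - mu_0) = (-0.6236, -0.9438),
  (x̄ - mu_0)^T · [...] = (-3.6)·(-0.6236) + (-3)·(-0.9438) = 5.0764.

Step 5 — scale by n: T² = 5 · 5.0764 = 25.382.

T² ≈ 25.382


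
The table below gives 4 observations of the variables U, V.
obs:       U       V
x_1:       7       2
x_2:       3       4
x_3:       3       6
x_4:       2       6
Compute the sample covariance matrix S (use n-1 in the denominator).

Step 1 — column means:
  mean(U) = (7 + 3 + 3 + 2) / 4 = 15/4 = 3.75
  mean(V) = (2 + 4 + 6 + 6) / 4 = 18/4 = 4.5

Step 2 — sample covariance S[i,j] = (1/(n-1)) · Σ_k (x_{k,i} - mean_i) · (x_{k,j} - mean_j), with n-1 = 3.
  S[U,U] = ((3.25)·(3.25) + (-0.75)·(-0.75) + (-0.75)·(-0.75) + (-1.75)·(-1.75)) / 3 = 14.75/3 = 4.9167
  S[U,V] = ((3.25)·(-2.5) + (-0.75)·(-0.5) + (-0.75)·(1.5) + (-1.75)·(1.5)) / 3 = -11.5/3 = -3.8333
  S[V,V] = ((-2.5)·(-2.5) + (-0.5)·(-0.5) + (1.5)·(1.5) + (1.5)·(1.5)) / 3 = 11/3 = 3.6667

S is symmetric (S[j,i] = S[i,j]). Assembling:

S = [[4.9167, -3.8333],
 [-3.8333, 3.6667]]


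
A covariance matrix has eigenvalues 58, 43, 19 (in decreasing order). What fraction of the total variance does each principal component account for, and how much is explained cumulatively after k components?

Step 1 — total variance = trace(Sigma) = Σ λ_i = 58 + 43 + 19 = 120.

Step 2 — fraction explained by component i = λ_i / Σ λ:
  PC1: 58/120 = 0.4833
  PC2: 43/120 = 0.3583
  PC3: 19/120 = 0.1583

Step 3 — cumulative fraction after k components = (λ_1 + ... + λ_k) / Σ λ:
  k = 1: 58/120 = 0.4833
  k = 2: (58 + 43)/120 = 101/120 = 0.8417
  k = 3: (58 + 43 + 19)/120 = 120/120 = 1

Summary (fraction, with percent):

explained: PC1 0.4833 (48.33%), PC2 0.3583 (35.83%), PC3 0.1583 (15.83%);  cumulative: 0.4833, 0.8417, 1


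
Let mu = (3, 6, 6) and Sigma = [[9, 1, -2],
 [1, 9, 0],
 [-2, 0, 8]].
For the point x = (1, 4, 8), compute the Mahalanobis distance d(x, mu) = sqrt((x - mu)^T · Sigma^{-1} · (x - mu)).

Step 1 — centre the observation: (x - mu) = (-2, -2, 2).

Step 2 — invert Sigma (cofactor / det for 3×3, or solve directly):
  Sigma^{-1} = [[0.1192, -0.0132, 0.0298],
 [-0.0132, 0.1126, -0.0033],
 [0.0298, -0.0033, 0.1325]].

Step 3 — form the quadratic (x - mu)^T · Sigma^{-1} · (x - mu):
  Sigma^{-1} · (x - mu) = (-0.1523, -0.2053, 0.2119).
  (x - mu)^T · [Sigma^{-1} · (x - mu)] = (-2)·(-0.1523) + (-2)·(-0.2053) + (2)·(0.2119) = 1.1391.

Step 4 — take square root: d = √(1.1391) ≈ 1.0673.

d(x, mu) = √(1.1391) ≈ 1.0673


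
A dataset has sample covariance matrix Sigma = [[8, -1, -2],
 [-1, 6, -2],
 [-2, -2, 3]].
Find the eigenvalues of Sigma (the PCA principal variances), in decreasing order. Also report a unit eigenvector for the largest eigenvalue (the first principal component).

Step 1 — characteristic polynomial p(λ) = det(λI - Sigma) = λ³ - tr·λ² + c_1·λ - det, where tr = trace, c_1 = sum of the principal 2×2 minors, det = det(Sigma):
  tr = 8 + 6 + 3 = 17,
  c_1 = (8·6 - (-1)²) + (8·3 - (-2)²) + (6·3 - (-2)²) = 47 + 20 + 14 = 81,
  det = 8·(6·3 - (-2)²) - (-1)·((-1)·3 - (-2)·(-2)) + (-2)·((-1)·(-2) - 6·(-2)) = 8·(14) - (-1)·(-7) + (-2)·(14) = 77.
  So p(λ) = λ³ - 17λ² + 81λ - 77.
Step 2 — look for an integer root (rational root theorem: any rational root is an integer divisor of 77). Testing λ = 7:
  p(7) = 343 - 833 + 567 - 77 = 0  ✓
  Dividing out (λ - 7): p(λ) = (λ - 7)(λ² - 10λ + 11).
Step 3 — remaining eigenvalues from the quadratic λ² - 10λ + 11 = 0:
  Δ = 10² - 4·11 = 100 - 44 = 56,  λ = (10 ± √56)/2 = (10 ± 7.4833)/2 ≈ 8.7417 or 1.2583.
  Sorted: λ_1 = 8.7417,  λ_2 = 7,  λ_3 = 1.2583  (check: sum = 17 = tr ✓).

Step 4 — unit eigenvector for λ_1 ≈ 8.7417: v spans the null space of (Sigma - λ_1 I), whose rows are
  r_1 = (-0.7417, -1, -2),  r_2 = (-1, -2.7417, -2),  r_3 = (-2, -2, -5.7417).
  v is orthogonal to every row, so take v ∝ r_1 × r_2 = ((-1)·(-2) - (-2)·(-2.7417), (-2)·(-1) - (-0.7417)·(-2), (-0.7417)·(-2.7417) - (-1)·(-1)) ≈ (-3.4833, 0.5167, 1.0334).
  Rescale (multiply by -1 so the first nonzero entry is positive): u = (3.4833, -0.5167, -1.0334).
  ||u|| = √((3.4833)² + (-0.5167)² + (-1.0334)²) = √(13.4683) ≈ 3.6699,  v_1 = u/||u|| ≈ (0.9492, -0.1408, -0.2816) (||v_1|| = 1).

λ_1 = 8.7417,  λ_2 = 7,  λ_3 = 1.2583;  v_1 ≈ (0.9492, -0.1408, -0.2816)


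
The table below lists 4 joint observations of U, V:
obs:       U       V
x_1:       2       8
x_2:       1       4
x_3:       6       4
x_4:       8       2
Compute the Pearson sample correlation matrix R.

Step 1 — column means:
  mean(U) = (2 + 1 + 6 + 8) / 4 = 17/4 = 4.25
  mean(V) = (8 + 4 + 4 + 2) / 4 = 18/4 = 4.5

Step 2 — sample variances and covariances s[i,j] = (1/(n-1)) · Σ_k (x_{k,i} - mean_i) · (x_{k,j} - mean_j), with n-1 = 3:
  s[U,U] = ((-2.25)·(-2.25) + (-3.25)·(-3.25) + (1.75)·(1.75) + (3.75)·(3.75)) / 3 = 32.75/3 = 10.9167
  s[U,V] = ((-2.25)·(3.5) + (-3.25)·(-0.5) + (1.75)·(-0.5) + (3.75)·(-2.5)) / 3 = -16.5/3 = -5.5
  s[V,V] = ((3.5)·(3.5) + (-0.5)·(-0.5) + (-0.5)·(-0.5) + (-2.5)·(-2.5)) / 3 = 19/3 = 6.3333
  Sample standard deviations s_i = √(s[i,i]):
  s(U) = √(10.9167) = 3.304
  s(V) = √(6.3333) = 2.5166

Step 3 — r_{ij} = s_{ij} / (s_i · s_j):
  r[U,U] = 1 (diagonal).
  r[U,V] = -5.5 / (3.304 · 2.5166) = -5.5 / 8.315 = -0.6615
  r[V,V] = 1 (diagonal).

R is symmetric with unit diagonal. Assembling:

R = [[1, -0.6615],
 [-0.6615, 1]]


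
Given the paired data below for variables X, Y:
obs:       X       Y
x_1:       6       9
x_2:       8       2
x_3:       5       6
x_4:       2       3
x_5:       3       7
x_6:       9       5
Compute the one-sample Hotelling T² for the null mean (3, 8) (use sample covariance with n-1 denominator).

Step 1 — sample mean vector:
  mean(X) = (6 + 8 + 5 + 2 + 3 + 9) / 6 = 33/6 = 5.5
  mean(Y) = (9 + 2 + 6 + 3 + 7 + 5) / 6 = 32/6 = 5.3333
  x̄ = (5.5, 5.3333),  deviation x̄ - mu_0 = (5.5, 5.3333) - (3, 8) = (2.5, -2.6667).

Step 2 — sample covariance matrix, S[i,j] = (1/(n-1)) · Σ_k (x_{k,i} - mean_i) · (x_{k,j} - mean_j), divisor n-1 = 5:
  S[X,X] = ((0.5)·(0.5) + (2.5)·(2.5) + (-0.5)·(-0.5) + (-3.5)·(-3.5) + (-2.5)·(-2.5) + (3.5)·(3.5)) / 5 = 37.5/5 = 7.5
  S[X,Y] = ((0.5)·(3.6667) + (2.5)·(-3.3333) + (-0.5)·(0.6667) + (-3.5)·(-2.3333) + (-2.5)·(1.6667) + (3.5)·(-0.3333)) / 5 = -4/5 = -0.8
  S[Y,Y] = ((3.6667)·(3.6667) + (-3.3333)·(-3.3333) + (0.6667)·(0.6667) + (-2.3333)·(-2.3333) + (1.6667)·(1.6667) + (-0.3333)·(-0.3333)) / 5 = 33.3333/5 = 6.6667
  S = [[7.5, -0.8],
 [-0.8, 6.6667]].

Step 3 — invert S. det(S) = 7.5·6.6667 - (-0.8)² = 49.36.
  S^{-1} = (1/det) · [[d, -b], [-b, a]] = [[0.1351, 0.0162],
 [0.0162, 0.1519]].

Step 4 — quadratic form (x̄ - mu_0)^T · S^{-1} · (x̄ - mu_0):
  S^{-1} · (x̄ - mu_0) = (0.2944, -0.3647),
  (x̄ - mu_0)^T · [...] = (2.5)·(0.2944) + (-2.6667)·(-0.3647) = 1.7085.

Step 5 — scale by n: T² = 6 · 1.7085 = 10.2512.

T² ≈ 10.2512


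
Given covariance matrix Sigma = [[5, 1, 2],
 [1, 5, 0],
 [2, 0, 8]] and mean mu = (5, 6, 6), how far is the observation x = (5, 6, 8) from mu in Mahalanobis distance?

Step 1 — centre the observation: (x - mu) = (0, 0, 2).

Step 2 — invert Sigma (cofactor / det for 3×3, or solve directly):
  Sigma^{-1} = [[0.2326, -0.0465, -0.0581],
 [-0.0465, 0.2093, 0.0116],
 [-0.0581, 0.0116, 0.1395]].

Step 3 — form the quadratic (x - mu)^T · Sigma^{-1} · (x - mu):
  Sigma^{-1} · (x - mu) = (-0.1163, 0.0233, 0.2791).
  (x - mu)^T · [Sigma^{-1} · (x - mu)] = (0)·(-0.1163) + (0)·(0.0233) + (2)·(0.2791) = 0.5581.

Step 4 — take square root: d = √(0.5581) ≈ 0.7471.

d(x, mu) = √(0.5581) ≈ 0.7471


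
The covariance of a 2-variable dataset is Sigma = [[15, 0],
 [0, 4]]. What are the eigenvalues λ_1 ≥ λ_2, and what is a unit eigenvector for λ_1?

Step 1 — characteristic polynomial of 2×2 Sigma:
  det(Sigma - λI) = λ² - trace · λ + det = 0.
  trace = 15 + 4 = 19, det = 15·4 - (0)² = 60.
Step 2 — discriminant:
  Δ = trace² - 4·det = 361 - 240 = 121.
Step 3 — eigenvalues:
  λ = (trace ± √Δ)/2 = (19 ± 11)/2,
  λ_1 = 15,  λ_2 = 4.

Step 4 — unit eigenvector for λ_1: Sigma is diagonal, so its eigenvectors are the coordinate axes. λ_1 = 15 is the diagonal entry on the first coordinate axis, hence
  v_1 = (1, 0) (||v_1|| = 1).

λ_1 = 15,  λ_2 = 4;  v_1 ≈ (1, 0)


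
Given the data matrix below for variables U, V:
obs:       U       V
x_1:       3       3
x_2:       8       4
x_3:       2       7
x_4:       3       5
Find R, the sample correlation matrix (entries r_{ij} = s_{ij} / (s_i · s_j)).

Step 1 — column means:
  mean(U) = (3 + 8 + 2 + 3) / 4 = 16/4 = 4
  mean(V) = (3 + 4 + 7 + 5) / 4 = 19/4 = 4.75

Step 2 — sample variances and covariances s[i,j] = (1/(n-1)) · Σ_k (x_{k,i} - mean_i) · (x_{k,j} - mean_j), with n-1 = 3:
  s[U,U] = ((-1)·(-1) + (4)·(4) + (-2)·(-2) + (-1)·(-1)) / 3 = 22/3 = 7.3333
  s[U,V] = ((-1)·(-1.75) + (4)·(-0.75) + (-2)·(2.25) + (-1)·(0.25)) / 3 = -6/3 = -2
  s[V,V] = ((-1.75)·(-1.75) + (-0.75)·(-0.75) + (2.25)·(2.25) + (0.25)·(0.25)) / 3 = 8.75/3 = 2.9167
  Sample standard deviations s_i = √(s[i,i]):
  s(U) = √(7.3333) = 2.708
  s(V) = √(2.9167) = 1.7078

Step 3 — r_{ij} = s_{ij} / (s_i · s_j):
  r[U,U] = 1 (diagonal).
  r[U,V] = -2 / (2.708 · 1.7078) = -2 / 4.6248 = -0.4324
  r[V,V] = 1 (diagonal).

R is symmetric with unit diagonal. Assembling:

R = [[1, -0.4324],
 [-0.4324, 1]]


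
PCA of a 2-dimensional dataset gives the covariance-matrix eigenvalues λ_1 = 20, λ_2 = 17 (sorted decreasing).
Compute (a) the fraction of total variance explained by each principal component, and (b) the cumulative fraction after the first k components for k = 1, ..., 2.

Step 1 — total variance = trace(Sigma) = Σ λ_i = 20 + 17 = 37.

Step 2 — fraction explained by component i = λ_i / Σ λ:
  PC1: 20/37 = 0.5405
  PC2: 17/37 = 0.4595

Step 3 — cumulative fraction after k components = (λ_1 + ... + λ_k) / Σ λ:
  k = 1: 20/37 = 0.5405
  k = 2: (20 + 17)/37 = 37/37 = 1

Summary (fraction, with percent):

explained: PC1 0.5405 (54.05%), PC2 0.4595 (45.95%);  cumulative: 0.5405, 1


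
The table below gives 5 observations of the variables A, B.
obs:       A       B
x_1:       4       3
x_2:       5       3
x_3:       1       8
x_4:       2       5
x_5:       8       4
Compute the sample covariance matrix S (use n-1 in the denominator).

Step 1 — column means:
  mean(A) = (4 + 5 + 1 + 2 + 8) / 5 = 20/5 = 4
  mean(B) = (3 + 3 + 8 + 5 + 4) / 5 = 23/5 = 4.6

Step 2 — sample covariance S[i,j] = (1/(n-1)) · Σ_k (x_{k,i} - mean_i) · (x_{k,j} - mean_j), with n-1 = 4.
  S[A,A] = ((0)·(0) + (1)·(1) + (-3)·(-3) + (-2)·(-2) + (4)·(4)) / 4 = 30/4 = 7.5
  S[A,B] = ((0)·(-1.6) + (1)·(-1.6) + (-3)·(3.4) + (-2)·(0.4) + (4)·(-0.6)) / 4 = -15/4 = -3.75
  S[B,B] = ((-1.6)·(-1.6) + (-1.6)·(-1.6) + (3.4)·(3.4) + (0.4)·(0.4) + (-0.6)·(-0.6)) / 4 = 17.2/4 = 4.3

S is symmetric (S[j,i] = S[i,j]). Assembling:

S = [[7.5, -3.75],
 [-3.75, 4.3]]
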